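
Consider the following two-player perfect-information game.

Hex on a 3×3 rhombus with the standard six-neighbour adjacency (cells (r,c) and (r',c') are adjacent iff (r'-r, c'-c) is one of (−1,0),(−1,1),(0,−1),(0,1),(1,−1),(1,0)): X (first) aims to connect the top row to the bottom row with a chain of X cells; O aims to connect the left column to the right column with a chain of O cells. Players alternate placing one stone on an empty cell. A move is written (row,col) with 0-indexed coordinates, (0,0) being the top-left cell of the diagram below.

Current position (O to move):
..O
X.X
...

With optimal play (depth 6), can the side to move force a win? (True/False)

O winning at [..O/X.X/...]: False

[..O/X.X/...] O move#1: (0,0):-1/O.O/X.X/...*, (0,1):-1/.OO/X.X/..., (1,1):-1/..O/XOX/..., (2,0):-1/..O/X.X/O.., (2,1):-1/..O/X.X/.O., (2,2):-1/..O/X.X/..O
[O.O/X.X/...] X move#2: (0,1):+1/OXO/X.X/...*, (1,1):-1/O.O/XXX/..., (2,0):-1/O.O/X.X/X.., (2,1):-1/O.O/X.X/.X., (2,2):-1/O.O/X.X/..X
[OXO/X.X/...] O move#3: (1,1):-1/OXO/XOX/...*, (2,0):-1/OXO/X.X/O.., (2,1):-1/OXO/X.X/.O., (2,2):-1/OXO/X.X/..O
[OXO/XOX/...] X move#4: (2,0):+1/OXO/XOX/X..*, (2,1):-1/OXO/XOX/.X., (2,2):-1/OXO/XOX/..X
[OXO/XOX/X..] end (terminal -1, O#5); searched ..O/X.X/... to 6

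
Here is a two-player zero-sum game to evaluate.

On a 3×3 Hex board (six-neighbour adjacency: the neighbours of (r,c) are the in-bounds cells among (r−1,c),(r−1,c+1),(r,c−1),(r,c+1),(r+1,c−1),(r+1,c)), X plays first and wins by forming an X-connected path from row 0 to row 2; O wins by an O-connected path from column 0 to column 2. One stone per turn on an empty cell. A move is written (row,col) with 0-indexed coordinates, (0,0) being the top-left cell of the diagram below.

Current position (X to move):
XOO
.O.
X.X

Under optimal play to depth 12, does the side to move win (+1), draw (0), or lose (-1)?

p1 X@[XOO/.O./X.X]: (1,0)[XOO/XO./X.X]+1* (1,2)[XOO/.OX/X.X]-1 (2,1)[XOO/.O./XXX]-1
p2 O@[XOO/XO./X.X] terminal -1; root [XOO/.O./X.X] d12

value(XOO/.O./X.X, X) = +1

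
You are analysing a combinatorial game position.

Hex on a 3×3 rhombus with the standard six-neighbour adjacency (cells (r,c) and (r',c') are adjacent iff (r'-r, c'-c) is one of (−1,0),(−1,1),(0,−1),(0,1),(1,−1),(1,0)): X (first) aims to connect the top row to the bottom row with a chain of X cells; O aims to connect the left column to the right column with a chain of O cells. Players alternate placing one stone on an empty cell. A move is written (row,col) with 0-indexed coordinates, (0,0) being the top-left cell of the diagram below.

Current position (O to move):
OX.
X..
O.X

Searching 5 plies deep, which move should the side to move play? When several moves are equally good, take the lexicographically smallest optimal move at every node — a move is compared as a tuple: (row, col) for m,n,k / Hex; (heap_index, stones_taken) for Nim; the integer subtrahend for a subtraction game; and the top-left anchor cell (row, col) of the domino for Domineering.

O's best at [OX./X../O.X]: (1,1)

ply 1, O at OX./X../O.X | (0,2)=-1→OXO/X../O.X; (1,1)=+1→OX./XO./O.X*; (1,2)=+1→OX./X.O/O.X; (2,1)=-1→OX./X../OOX
ply 2, X at OX./XO./O.X | (0,2)=-1→OXX/XO./O.X*; (1,2)=-1→OX./XOX/O.X; (2,1)=-1→OX./XO./OXX
ply 3, O at OXX/XO./O.X | (1,2)=+1→OXX/XOO/O.X*; (2,1)=-1→OXX/XO./OOX
ply 4: OXX/XOO/O.X is terminal -1 (X); from OX./X../O.X depth 5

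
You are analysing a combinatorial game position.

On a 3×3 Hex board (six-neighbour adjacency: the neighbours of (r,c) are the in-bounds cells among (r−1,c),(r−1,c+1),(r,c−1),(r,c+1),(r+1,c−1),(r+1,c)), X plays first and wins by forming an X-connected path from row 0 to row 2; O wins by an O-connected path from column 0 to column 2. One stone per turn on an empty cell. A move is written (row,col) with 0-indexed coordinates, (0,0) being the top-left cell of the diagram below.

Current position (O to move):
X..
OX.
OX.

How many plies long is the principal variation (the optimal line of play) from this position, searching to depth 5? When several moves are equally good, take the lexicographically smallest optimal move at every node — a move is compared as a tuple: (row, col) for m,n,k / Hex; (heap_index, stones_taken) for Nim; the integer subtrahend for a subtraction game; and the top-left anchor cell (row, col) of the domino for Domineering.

PV length from [X../OX./OX.]: 2 plies

[X../OX./OX.] O move#1: (0,1):-1/XO./OX./OX.*, (0,2):-1/X.O/OX./OX., (1,2):-1/X../OXO/OX., (2,2):-1/X../OX./OXO
[XO./OX./OX.] X move#2: (0,2):+1/XOX/OX./OX.*, (1,2):-1/XO./OXX/OX., (2,2):-1/XO./OX./OXX
[XOX/OX./OX.] end (terminal -1, O#3); searched X../OX./OX. to 5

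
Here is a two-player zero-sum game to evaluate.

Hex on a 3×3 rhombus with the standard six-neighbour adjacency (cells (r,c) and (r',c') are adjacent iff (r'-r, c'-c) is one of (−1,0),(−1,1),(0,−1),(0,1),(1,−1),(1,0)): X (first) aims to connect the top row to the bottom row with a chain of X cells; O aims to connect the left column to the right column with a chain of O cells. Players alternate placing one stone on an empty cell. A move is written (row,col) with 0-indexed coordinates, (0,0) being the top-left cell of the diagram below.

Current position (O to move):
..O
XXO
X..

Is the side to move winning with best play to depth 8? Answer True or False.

O winning at [..O/XXO/X..]: False

ply 1, O at ..O/XXO/X.. | (0,0)=-1→O.O/XXO/X..*; (0,1)=-1→.OO/XXO/X..; (2,1)=-1→..O/XXO/XO.; (2,2)=-1→..O/XXO/X.O
ply 2, X at O.O/XXO/X.. | (0,1)=+1→OXO/XXO/X..*; (2,1)=-1→O.O/XXO/XX.; (2,2)=-1→O.O/XXO/X.X
ply 3: OXO/XXO/X.. is terminal -1 (O); from ..O/XXO/X.. depth 8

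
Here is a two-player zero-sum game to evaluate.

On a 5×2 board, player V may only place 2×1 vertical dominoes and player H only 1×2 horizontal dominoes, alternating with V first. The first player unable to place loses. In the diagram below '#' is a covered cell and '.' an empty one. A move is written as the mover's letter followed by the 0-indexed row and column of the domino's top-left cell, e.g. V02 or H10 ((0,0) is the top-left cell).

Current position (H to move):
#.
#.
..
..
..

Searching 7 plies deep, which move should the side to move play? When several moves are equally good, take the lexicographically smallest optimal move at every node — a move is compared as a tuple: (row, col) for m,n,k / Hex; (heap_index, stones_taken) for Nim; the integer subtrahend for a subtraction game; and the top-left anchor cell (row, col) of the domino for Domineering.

H's best at [#./#./../../..]: H30

ply 1, H at #./#./../../.. | H20=-1→#./#./##/../..; H30=+1→#./#./../##/..*; H40=-1→#./#./../../##
ply 2, V at #./#./../##/.. | V01=-1→##/##/../##/..*; V11=-1→#./##/.#/##/..
ply 3, H at ##/##/../##/.. | H20=+1→##/##/##/##/..*; H40=+1→##/##/../##/##
ply 4: ##/##/##/##/.. is terminal -1 (V); from #./#./../../.. depth 7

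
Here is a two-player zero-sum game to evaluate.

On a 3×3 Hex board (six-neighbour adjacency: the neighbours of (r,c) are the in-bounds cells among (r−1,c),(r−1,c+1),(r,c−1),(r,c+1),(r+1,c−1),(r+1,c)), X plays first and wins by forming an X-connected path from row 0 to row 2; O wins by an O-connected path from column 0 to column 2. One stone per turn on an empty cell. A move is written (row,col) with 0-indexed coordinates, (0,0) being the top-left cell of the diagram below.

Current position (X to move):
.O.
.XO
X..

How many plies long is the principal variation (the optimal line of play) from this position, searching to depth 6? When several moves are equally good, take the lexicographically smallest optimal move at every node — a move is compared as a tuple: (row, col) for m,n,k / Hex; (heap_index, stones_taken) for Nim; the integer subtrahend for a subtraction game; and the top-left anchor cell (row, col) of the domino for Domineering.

PV length from [.O./.XO/X..]: 3 plies

ply 1, X at .O./.XO/X.. | (0,0)=+1→XO./.XO/X..*; (0,2)=+1→.OX/.XO/X..; (1,0)=+1→.O./XXO/X..; (2,1)=-1→.O./.XO/XX.; (2,2)=-1→.O./.XO/X.X
ply 2, O at XO./.XO/X.. | (0,2)=-1→XOO/.XO/X..*; (1,0)=-1→XO./OXO/X..; (2,1)=-1→XO./.XO/XO.; (2,2)=-1→XO./.XO/X.O
ply 3, X at XOO/.XO/X.. | (1,0)=+1→XOO/XXO/X..*; (2,1)=-1→XOO/.XO/XX.; (2,2)=-1→XOO/.XO/X.X
ply 4: XOO/XXO/X.. is terminal -1 (O); from .O./.XO/X.. depth 6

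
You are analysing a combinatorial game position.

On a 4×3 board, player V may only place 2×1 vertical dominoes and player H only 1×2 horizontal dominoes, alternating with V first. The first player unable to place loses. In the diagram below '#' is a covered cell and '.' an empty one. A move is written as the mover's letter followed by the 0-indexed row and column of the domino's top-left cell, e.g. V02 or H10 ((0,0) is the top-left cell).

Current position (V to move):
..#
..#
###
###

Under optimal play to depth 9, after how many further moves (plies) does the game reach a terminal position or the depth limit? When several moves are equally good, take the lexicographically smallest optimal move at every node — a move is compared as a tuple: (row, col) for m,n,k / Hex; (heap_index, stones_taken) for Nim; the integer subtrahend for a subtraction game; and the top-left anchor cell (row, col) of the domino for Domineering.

[..#/..#/###/###] V move#1: V00:+1/#.#/#.#/###/###*, V01:+1/.##/.##/###/###
[#.#/#.#/###/###] end (terminal -1, H#2); searched ..#/..#/###/### to 9

PV length from [..#/..#/###/###]: 1 ply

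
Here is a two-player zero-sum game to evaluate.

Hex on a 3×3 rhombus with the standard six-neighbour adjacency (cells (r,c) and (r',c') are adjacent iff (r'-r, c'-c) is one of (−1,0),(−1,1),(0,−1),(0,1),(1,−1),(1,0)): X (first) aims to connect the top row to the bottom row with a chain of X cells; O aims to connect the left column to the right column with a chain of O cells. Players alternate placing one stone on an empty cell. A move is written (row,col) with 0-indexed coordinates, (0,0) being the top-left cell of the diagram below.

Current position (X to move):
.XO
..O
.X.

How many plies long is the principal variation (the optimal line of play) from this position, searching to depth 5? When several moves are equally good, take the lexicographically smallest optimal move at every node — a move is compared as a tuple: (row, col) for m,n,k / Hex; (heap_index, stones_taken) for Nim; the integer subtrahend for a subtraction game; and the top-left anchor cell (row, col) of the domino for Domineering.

PV length from [.XO/..O/.X.]: 3 plies

[.XO/..O/.X.] X move#1: (0,0):-1/XXO/..O/.X., (1,0):+1/.XO/X.O/.X.*, (1,1):+1/.XO/.XO/.X., (2,0):+1/.XO/..O/XX., (2,2):-1/.XO/..O/.XX
[.XO/X.O/.X.] O move#2: (0,0):-1/OXO/X.O/.X.*, (1,1):-1/.XO/XOO/.X., (2,0):-1/.XO/X.O/OX., (2,2):-1/.XO/X.O/.XO
[OXO/X.O/.X.] X move#3: (1,1):+1/OXO/XXO/.X.*, (2,0):+1/OXO/X.O/XX., (2,2):+1/OXO/X.O/.XX
[OXO/XXO/.X.] end (terminal -1, O#4); searched .XO/..O/.X. to 5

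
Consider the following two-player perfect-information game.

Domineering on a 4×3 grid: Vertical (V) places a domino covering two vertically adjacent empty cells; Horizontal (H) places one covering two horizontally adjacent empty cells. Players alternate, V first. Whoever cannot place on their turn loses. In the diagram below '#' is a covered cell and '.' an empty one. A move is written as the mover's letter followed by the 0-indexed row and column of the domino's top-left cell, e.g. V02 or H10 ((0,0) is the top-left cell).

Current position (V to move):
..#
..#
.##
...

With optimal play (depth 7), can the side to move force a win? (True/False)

V winning at [..#/..#/.##/...]: True

p1 V@[..#/..#/.##/...]: V00[#.#/#.#/.##/...]+1* V01[.##/.##/.##/...]+1 V10[..#/#.#/###/...]-1 V20[..#/..#/###/#..]-1
p2 H@[#.#/#.#/.##/...]: H30[#.#/#.#/.##/##.]-1* H31[#.#/#.#/.##/.##]-1
p3 V@[#.#/#.#/.##/##.]: V01[###/###/.##/##.]+1*
p4 H@[###/###/.##/##.] terminal -1; root [..#/..#/.##/...] d7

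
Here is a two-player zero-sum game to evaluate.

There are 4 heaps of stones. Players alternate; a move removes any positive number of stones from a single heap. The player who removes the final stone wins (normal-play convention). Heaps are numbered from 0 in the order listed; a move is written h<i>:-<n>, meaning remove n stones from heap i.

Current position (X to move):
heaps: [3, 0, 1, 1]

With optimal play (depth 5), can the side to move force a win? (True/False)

ply 1, X at (3,0,1,1) | h0:-1=-1→(2,0,1,1); h0:-2=-1→(1,0,1,1); h0:-3=+1→(0,0,1,1)*; h2:-1=-1→(3,0,0,1); h3:-1=-1→(3,0,1,0)
ply 2, O at (0,0,1,1) | h2:-1=-1→(0,0,0,1)*; h3:-1=-1→(0,0,1,0)
ply 3, X at (0,0,0,1) | h3:-1=+1→(0,0,0,0)*
ply 4: (0,0,0,0) is terminal -1 (O); from (3,0,1,1) depth 5

X winning at [(3,0,1,1)]: True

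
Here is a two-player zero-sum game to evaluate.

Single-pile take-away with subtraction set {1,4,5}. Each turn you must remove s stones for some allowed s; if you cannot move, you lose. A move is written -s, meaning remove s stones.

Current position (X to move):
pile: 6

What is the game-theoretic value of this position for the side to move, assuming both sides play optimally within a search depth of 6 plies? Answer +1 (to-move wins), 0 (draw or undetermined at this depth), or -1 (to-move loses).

[6] X move#1: -1:-1/5, -4:+1/2*, -5:-1/1
[2] O move#2: -1:-1/1*
[1] X move#3: -1:+1/0*
[0] end (terminal -1, O#4); searched 6 to 6

value(6, X) = +1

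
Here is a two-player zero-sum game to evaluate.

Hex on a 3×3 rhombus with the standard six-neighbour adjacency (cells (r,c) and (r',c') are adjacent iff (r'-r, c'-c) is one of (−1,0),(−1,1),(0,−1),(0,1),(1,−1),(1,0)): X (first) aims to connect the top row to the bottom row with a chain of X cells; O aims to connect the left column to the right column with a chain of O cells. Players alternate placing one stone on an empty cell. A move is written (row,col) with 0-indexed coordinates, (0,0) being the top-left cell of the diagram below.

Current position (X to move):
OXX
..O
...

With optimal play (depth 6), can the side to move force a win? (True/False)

p1 X@[OXX/..O/...]: (1,0)[OXX/X.O/...]-1 (1,1)[OXX/.XO/...]+1* (2,0)[OXX/..O/X..]+1 (2,1)[OXX/..O/.X.]-1 (2,2)[OXX/..O/..X]-1
p2 O@[OXX/.XO/...]: (1,0)[OXX/OXO/...]-1* (2,0)[OXX/.XO/O..]-1 (2,1)[OXX/.XO/.O.]-1 (2,2)[OXX/.XO/..O]-1
p3 X@[OXX/OXO/...]: (2,0)[OXX/OXO/X..]+1* (2,1)[OXX/OXO/.X.]+1 (2,2)[OXX/OXO/..X]+1
p4 O@[OXX/OXO/X..] terminal -1; root [OXX/..O/...] d6

X winning at [OXX/..O/...]: True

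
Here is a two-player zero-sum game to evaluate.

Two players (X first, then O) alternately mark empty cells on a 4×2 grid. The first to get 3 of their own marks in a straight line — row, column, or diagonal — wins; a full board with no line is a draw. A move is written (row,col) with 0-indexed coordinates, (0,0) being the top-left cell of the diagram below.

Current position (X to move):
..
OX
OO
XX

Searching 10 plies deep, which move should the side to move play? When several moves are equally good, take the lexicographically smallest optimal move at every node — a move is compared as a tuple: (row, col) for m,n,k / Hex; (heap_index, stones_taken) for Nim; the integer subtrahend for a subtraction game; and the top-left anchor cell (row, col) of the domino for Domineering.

X's best at [../OX/OO/XX]: (0,0)

ply 1, X at ../OX/OO/XX | (0,0)=+0→X./OX/OO/XX*; (0,1)=-1→.X/OX/OO/XX
ply 2, O at X./OX/OO/XX | (0,1)=+0→XO/OX/OO/XX*
ply 3: XO/OX/OO/XX is terminal +0 (X); from ../OX/OO/XX depth 10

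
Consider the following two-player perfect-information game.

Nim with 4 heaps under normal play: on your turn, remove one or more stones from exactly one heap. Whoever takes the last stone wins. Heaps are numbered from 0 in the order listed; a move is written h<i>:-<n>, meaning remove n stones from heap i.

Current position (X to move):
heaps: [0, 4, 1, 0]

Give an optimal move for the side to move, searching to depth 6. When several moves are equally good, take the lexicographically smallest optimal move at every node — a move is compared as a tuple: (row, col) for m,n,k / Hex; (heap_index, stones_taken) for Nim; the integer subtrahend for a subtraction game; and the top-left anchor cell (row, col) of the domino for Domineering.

X's best at [(0,4,1,0)]: h1:-3

p1 X@[(0,4,1,0)]: h1:-1[(0,3,1,0)]-1 h1:-2[(0,2,1,0)]-1 h1:-3[(0,1,1,0)]+1* h1:-4[(0,0,1,0)]-1 h2:-1[(0,4,0,0)]-1
p2 O@[(0,1,1,0)]: h1:-1[(0,0,1,0)]-1* h2:-1[(0,1,0,0)]-1
p3 X@[(0,0,1,0)]: h2:-1[(0,0,0,0)]+1*
p4 O@[(0,0,0,0)] terminal -1; root [(0,4,1,0)] d6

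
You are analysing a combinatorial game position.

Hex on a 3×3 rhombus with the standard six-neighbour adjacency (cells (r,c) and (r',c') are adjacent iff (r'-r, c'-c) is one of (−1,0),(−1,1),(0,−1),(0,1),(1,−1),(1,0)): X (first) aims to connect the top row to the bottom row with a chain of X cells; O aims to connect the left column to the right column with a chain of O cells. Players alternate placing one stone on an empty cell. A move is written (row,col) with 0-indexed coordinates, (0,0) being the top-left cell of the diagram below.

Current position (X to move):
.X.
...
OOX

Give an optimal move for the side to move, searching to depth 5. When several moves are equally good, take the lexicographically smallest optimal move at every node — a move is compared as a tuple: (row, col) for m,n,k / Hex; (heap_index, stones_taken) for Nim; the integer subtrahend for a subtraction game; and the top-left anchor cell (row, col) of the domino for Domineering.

X's best at [.X./.../OOX]: (1,2)

ply 1, X at .X./.../OOX | (0,0)=-1→XX./.../OOX; (0,2)=-1→.XX/.../OOX; (1,0)=-1→.X./X../OOX; (1,1)=-1→.X./.X./OOX; (1,2)=+1→.X./..X/OOX*
ply 2, O at .X./..X/OOX | (0,0)=-1→OX./..X/OOX*; (0,2)=-1→.XO/..X/OOX; (1,0)=-1→.X./O.X/OOX; (1,1)=-1→.X./.OX/OOX
ply 3, X at OX./..X/OOX | (0,2)=+1→OXX/..X/OOX*; (1,0)=+1→OX./X.X/OOX; (1,1)=+1→OX./.XX/OOX
ply 4: OXX/..X/OOX is terminal -1 (O); from .X./.../OOX depth 5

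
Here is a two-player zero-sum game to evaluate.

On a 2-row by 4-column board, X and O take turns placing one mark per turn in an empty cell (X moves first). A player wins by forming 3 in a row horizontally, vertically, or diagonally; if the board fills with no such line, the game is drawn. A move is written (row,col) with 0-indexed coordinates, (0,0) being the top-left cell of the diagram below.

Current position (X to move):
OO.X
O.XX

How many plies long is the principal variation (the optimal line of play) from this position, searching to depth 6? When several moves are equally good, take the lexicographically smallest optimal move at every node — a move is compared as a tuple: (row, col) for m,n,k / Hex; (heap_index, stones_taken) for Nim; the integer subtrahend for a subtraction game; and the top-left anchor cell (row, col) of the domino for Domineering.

PV length from [OO.X/O.XX]: 1 ply

p1 X@[OO.X/O.XX]: (0,2)[OOXX/O.XX]+0 (1,1)[OO.X/OXXX]+1*
p2 O@[OO.X/OXXX] terminal -1; root [OO.X/O.XX] d6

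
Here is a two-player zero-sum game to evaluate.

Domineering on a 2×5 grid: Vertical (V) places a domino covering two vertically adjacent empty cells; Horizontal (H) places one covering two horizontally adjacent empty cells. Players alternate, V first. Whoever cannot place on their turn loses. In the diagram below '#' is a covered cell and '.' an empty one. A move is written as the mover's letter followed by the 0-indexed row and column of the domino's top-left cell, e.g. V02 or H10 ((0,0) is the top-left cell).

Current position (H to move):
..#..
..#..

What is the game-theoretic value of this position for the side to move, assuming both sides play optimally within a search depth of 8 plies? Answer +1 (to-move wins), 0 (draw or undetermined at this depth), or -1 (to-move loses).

ply 1, H at ..#../..#.. | H00=-1→###../..#..*; H03=-1→..###/..#..; H10=-1→..#../###..; H13=-1→..#../..###
ply 2, V at ###../..#.. | V03=+1→####./..##.*; V04=+1→###.#/..#.#
ply 3, H at ####./..##. | H10=-1→####./####.*
ply 4, V at ####./####. | V04=+1→#####/#####*
ply 5: #####/##### is terminal -1 (H); from ..#../..#.. depth 8

value(..#../..#.., H) = -1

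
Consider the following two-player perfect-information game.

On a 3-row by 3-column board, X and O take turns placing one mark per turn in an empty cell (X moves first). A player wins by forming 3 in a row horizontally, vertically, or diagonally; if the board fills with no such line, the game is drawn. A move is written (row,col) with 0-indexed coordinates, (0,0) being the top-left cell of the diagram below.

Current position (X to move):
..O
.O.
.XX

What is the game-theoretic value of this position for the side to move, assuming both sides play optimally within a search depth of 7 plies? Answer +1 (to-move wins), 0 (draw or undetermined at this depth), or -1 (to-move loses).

value(..O/.O./.XX, X) = +1

p1 X@[..O/.O./.XX]: (0,0)[X.O/.O./.XX]-1 (0,1)[.XO/.O./.XX]-1 (1,0)[..O/XO./.XX]-1 (1,2)[..O/.OX/.XX]-1 (2,0)[..O/.O./XXX]+1*
p2 O@[..O/.O./XXX] terminal -1; root [..O/.O./.XX] d7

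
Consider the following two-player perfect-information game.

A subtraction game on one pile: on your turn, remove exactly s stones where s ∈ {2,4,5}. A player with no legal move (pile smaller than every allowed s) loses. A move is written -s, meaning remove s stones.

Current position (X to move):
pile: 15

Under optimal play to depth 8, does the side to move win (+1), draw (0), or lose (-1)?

value(15, X) = -1

p1 X@[15]: -2[13]-1* -4[11]-1 -5[10]-1
p2 O@[13]: -2[11]-1 -4[9]-1 -5[8]+1*
p3 X@[8]: -2[6]-1* -4[4]-1 -5[3]-1
p4 O@[6]: -2[4]-1 -4[2]-1 -5[1]+1*
p5 X@[1] terminal -1; root [15] d8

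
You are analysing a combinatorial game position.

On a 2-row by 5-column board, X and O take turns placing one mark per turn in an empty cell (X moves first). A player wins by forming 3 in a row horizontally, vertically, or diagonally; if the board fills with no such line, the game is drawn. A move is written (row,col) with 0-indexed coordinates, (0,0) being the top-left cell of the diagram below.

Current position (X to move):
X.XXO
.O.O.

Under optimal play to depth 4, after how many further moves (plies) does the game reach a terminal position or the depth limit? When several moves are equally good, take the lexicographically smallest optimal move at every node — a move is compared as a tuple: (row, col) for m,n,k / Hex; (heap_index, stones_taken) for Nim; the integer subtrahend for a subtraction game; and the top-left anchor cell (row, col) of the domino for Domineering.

ply 1, X at X.XXO/.O.O. | (0,1)=+1→XXXXO/.O.O.*; (1,0)=-1→X.XXO/XO.O.; (1,2)=+0→X.XXO/.OXO.; (1,4)=-1→X.XXO/.O.OX
ply 2: XXXXO/.O.O. is terminal -1 (O); from X.XXO/.O.O. depth 4

PV length from [X.XXO/.O.O.]: 1 ply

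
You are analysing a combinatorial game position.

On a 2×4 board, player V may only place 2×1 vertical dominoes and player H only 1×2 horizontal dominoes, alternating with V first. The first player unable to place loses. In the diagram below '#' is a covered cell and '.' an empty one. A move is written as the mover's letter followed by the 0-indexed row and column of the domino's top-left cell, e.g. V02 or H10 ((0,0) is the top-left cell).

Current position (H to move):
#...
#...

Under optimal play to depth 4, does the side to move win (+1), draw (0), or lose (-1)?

value(#.../#..., H) = +1

[#.../#...] H move#1: H01:+1/###./#...*, H02:+1/#.##/#..., H11:+1/#.../###., H12:+1/#.../#.##
[###./#...] V move#2: V03:-1/####/#..#*
[####/#..#] H move#3: H11:+1/####/####*
[####/####] end (terminal -1, V#4); searched #.../#... to 4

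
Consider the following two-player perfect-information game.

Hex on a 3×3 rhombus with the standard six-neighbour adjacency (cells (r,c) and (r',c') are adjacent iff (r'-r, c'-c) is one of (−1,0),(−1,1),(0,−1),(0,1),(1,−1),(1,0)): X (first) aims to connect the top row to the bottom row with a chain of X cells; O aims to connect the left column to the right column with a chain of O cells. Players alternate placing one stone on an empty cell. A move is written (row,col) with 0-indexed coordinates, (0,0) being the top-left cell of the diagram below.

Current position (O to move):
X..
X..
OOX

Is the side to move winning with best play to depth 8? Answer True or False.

O winning at [X../X../OOX]: True

ply 1, O at X../X../OOX | (0,1)=-1→XO./X../OOX; (0,2)=+1→X.O/X../OOX*; (1,1)=+1→X../XO./OOX; (1,2)=+1→X../X.O/OOX
ply 2, X at X.O/X../OOX | (0,1)=-1→XXO/X../OOX*; (1,1)=-1→X.O/XX./OOX; (1,2)=-1→X.O/X.X/OOX
ply 3, O at XXO/X../OOX | (1,1)=+1→XXO/XO./OOX*; (1,2)=+1→XXO/X.O/OOX
ply 4: XXO/XO./OOX is terminal -1 (X); from X../X../OOX depth 8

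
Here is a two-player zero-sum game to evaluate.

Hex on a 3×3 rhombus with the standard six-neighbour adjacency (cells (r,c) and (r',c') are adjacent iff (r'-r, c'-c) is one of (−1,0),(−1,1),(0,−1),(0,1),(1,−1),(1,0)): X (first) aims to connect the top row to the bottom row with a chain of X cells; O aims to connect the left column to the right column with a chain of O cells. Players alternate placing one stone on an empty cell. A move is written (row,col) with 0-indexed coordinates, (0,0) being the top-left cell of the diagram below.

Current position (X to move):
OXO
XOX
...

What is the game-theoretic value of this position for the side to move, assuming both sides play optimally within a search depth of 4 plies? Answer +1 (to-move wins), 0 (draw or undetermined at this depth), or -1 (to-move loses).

p1 X@[OXO/XOX/...]: (2,0)[OXO/XOX/X..]+1* (2,1)[OXO/XOX/.X.]-1 (2,2)[OXO/XOX/..X]-1
p2 O@[OXO/XOX/X..] terminal -1; root [OXO/XOX/...] d4

value(OXO/XOX/..., X) = +1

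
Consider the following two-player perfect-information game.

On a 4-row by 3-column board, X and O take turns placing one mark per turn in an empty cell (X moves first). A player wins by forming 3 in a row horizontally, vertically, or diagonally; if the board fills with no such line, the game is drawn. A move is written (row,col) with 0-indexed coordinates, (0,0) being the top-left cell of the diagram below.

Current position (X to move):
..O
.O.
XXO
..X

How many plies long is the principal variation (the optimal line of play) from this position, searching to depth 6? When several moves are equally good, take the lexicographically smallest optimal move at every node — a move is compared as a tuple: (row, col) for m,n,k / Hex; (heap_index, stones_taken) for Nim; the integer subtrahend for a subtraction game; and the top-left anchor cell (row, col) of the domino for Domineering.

PV length from [..O/.O./XXO/..X]: 1 ply

[..O/.O./XXO/..X] X move#1: (0,0):-1/X.O/.O./XXO/..X, (0,1):-1/.XO/.O./XXO/..X, (1,0):+1/..O/XO./XXO/..X*, (1,2):-1/..O/.OX/XXO/..X, (3,0):-1/..O/.O./XXO/X.X, (3,1):-1/..O/.O./XXO/.XX
[..O/XO./XXO/..X] end (terminal -1, O#2); searched ..O/.O./XXO/..X to 6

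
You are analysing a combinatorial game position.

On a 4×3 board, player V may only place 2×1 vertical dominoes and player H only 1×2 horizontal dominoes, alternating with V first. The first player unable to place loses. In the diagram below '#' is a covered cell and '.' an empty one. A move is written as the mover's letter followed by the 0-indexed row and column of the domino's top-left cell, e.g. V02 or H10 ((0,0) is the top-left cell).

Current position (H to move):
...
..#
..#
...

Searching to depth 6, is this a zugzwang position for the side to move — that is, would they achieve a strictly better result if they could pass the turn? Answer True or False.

zugzwang(.../..#/..#/..., H) = False

[.../..#/..#/...] H move#1: H00:-1/##./..#/..#/...*, H01:-1/.##/..#/..#/..., H10:-1/.../###/..#/..., H20:-1/.../..#/###/..., H30:-1/.../..#/..#/##., H31:-1/.../..#/..#/.##
[##./..#/..#/...] V move#2: V10:+1/##./#.#/#.#/...*, V11:+1/##./.##/.##/..., V20:+1/##./..#/#.#/#.., V21:+1/##./..#/.##/.#.
[##./#.#/#.#/...] H move#3: H30:-1/##./#.#/#.#/##.*, H31:-1/##./#.#/#.#/.##
[##./#.#/#.#/##.] V move#4: V11:+1/##./###/###/##.*
[##./###/###/##.] end (terminal -1, H#5); searched .../..#/..#/... to 6
suppose H passes — search the same position with V to move:
pass> [.../..#/..#/...] V move#1: V00:-1/#../#.#/..#/..., V01:-1/.#./.##/..#/..., V10:+1/.../#.#/#.#/...*, V11:-1/.../.##/.##/..., V20:-1/.../..#/#.#/#.., V21:-1/.../..#/.##/.#.
pass> [.../#.#/#.#/...] H move#2: H00:-1/##./#.#/#.#/...*, H01:-1/.##/#.#/#.#/..., H30:-1/.../#.#/#.#/##., H31:-1/.../#.#/#.#/.##
pass> [##./#.#/#.#/...] V move#3: V11:-1/##./###/###/..., V21:+1/##./#.#/###/.#.*
pass> [##./#.#/###/.#.] end (terminal -1, H#4); searched .../..#/..#/... to 6
for H: play -1, pass -1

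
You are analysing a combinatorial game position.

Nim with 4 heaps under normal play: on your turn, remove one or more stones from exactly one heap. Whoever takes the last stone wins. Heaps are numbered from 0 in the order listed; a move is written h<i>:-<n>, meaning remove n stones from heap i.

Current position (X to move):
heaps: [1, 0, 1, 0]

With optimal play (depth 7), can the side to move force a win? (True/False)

ply 1, X at (1,0,1,0) | h0:-1=-1→(0,0,1,0)*; h2:-1=-1→(1,0,0,0)
ply 2, O at (0,0,1,0) | h2:-1=+1→(0,0,0,0)*
ply 3: (0,0,0,0) is terminal -1 (X); from (1,0,1,0) depth 7

X winning at [(1,0,1,0)]: False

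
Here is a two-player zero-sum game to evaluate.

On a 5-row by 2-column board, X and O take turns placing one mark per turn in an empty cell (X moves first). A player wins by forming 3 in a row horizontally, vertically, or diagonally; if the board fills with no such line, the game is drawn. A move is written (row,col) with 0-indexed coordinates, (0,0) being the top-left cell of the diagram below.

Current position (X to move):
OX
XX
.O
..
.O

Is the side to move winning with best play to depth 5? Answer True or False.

[OX/XX/.O/../.O] X move#1: (2,0):-1/OX/XX/XO/../.O, (3,0):-1/OX/XX/.O/X./.O, (3,1):+0/OX/XX/.O/.X/.O*, (4,0):-1/OX/XX/.O/../XO
[OX/XX/.O/.X/.O] O move#2: (2,0):+0/OX/XX/OO/.X/.O*, (3,0):+0/OX/XX/.O/OX/.O, (4,0):+0/OX/XX/.O/.X/OO
[OX/XX/OO/.X/.O] X move#3: (3,0):+0/OX/XX/OO/XX/.O*, (4,0):+0/OX/XX/OO/.X/XO
[OX/XX/OO/XX/.O] O move#4: (4,0):+0/OX/XX/OO/XX/OO*
[OX/XX/OO/XX/OO] end (terminal +0, X#5); searched OX/XX/.O/../.O to 5

X winning at [OX/XX/.O/../.O]: False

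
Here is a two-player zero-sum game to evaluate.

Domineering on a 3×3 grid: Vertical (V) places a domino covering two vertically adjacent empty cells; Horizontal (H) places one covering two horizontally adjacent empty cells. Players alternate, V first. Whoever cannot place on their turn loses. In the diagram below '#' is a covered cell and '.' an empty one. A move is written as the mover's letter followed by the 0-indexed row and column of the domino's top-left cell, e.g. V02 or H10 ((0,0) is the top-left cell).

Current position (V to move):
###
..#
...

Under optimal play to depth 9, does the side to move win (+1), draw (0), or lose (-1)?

value(###/..#/..., V) = +1

[###/..#/...] V move#1: V10:-1/###/#.#/#.., V11:+1/###/.##/.#.*
[###/.##/.#.] end (terminal -1, H#2); searched ###/..#/... to 9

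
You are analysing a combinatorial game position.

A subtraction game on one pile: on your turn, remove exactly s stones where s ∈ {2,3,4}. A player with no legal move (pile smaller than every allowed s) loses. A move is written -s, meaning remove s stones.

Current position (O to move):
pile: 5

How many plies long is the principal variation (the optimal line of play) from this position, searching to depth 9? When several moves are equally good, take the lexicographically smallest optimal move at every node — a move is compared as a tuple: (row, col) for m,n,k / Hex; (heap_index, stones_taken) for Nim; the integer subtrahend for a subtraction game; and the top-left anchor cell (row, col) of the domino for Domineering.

PV length from [5]: 1 ply

p1 O@[5]: -2[3]-1 -3[2]-1 -4[1]+1*
p2 X@[1] terminal -1; root [5] d9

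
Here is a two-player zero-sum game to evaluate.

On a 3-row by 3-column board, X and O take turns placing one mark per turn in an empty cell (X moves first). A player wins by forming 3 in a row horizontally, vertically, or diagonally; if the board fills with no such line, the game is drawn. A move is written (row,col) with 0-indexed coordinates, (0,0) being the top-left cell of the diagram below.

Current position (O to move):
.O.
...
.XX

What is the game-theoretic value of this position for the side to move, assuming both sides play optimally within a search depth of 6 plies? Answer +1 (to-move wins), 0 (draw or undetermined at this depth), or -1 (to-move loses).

ply 1, O at .O./.../.XX | (0,0)=-1→OO./.../.XX; (0,2)=-1→.OO/.../.XX; (1,0)=-1→.O./O../.XX; (1,1)=-1→.O./.O./.XX; (1,2)=-1→.O./..O/.XX; (2,0)=+0→.O./.../OXX*
ply 2, X at .O./.../OXX | (0,0)=+0→XO./.../OXX*; (0,2)=+0→.OX/.../OXX; (1,0)=-1→.O./X../OXX; (1,1)=-1→.O./.X./OXX; (1,2)=-1→.O./..X/OXX
ply 3, O at XO./.../OXX | (0,2)=-1→XOO/.../OXX; (1,0)=-1→XO./O../OXX; (1,1)=+0→XO./.O./OXX*; (1,2)=-1→XO./..O/OXX
ply 4, X at XO./.O./OXX | (0,2)=+0→XOX/.O./OXX*; (1,0)=-1→XO./XO./OXX; (1,2)=-1→XO./.OX/OXX
ply 5, O at XOX/.O./OXX | (1,0)=-1→XOX/OO./OXX; (1,2)=+0→XOX/.OO/OXX*
ply 6, X at XOX/.OO/OXX | (1,0)=+0→XOX/XOO/OXX*
ply 7: XOX/XOO/OXX is terminal +0 (O); from .O./.../.XX depth 6

value(.O./.../.XX, O) = 0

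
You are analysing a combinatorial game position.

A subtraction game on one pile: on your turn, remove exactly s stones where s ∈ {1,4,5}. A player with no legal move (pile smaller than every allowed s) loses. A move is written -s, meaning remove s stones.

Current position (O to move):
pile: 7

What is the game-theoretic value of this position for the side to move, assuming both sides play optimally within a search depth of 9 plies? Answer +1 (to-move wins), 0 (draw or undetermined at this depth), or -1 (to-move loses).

[7] O move#1: -1:-1/6, -4:-1/3, -5:+1/2*
[2] X move#2: -1:-1/1*
[1] O move#3: -1:+1/0*
[0] end (terminal -1, X#4); searched 7 to 9

value(7, O) = +1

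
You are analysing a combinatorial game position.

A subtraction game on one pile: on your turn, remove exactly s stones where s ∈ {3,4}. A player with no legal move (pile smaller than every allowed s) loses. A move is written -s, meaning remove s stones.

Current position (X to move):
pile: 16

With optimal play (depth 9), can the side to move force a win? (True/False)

X winning at [16]: False

[16] X move#1: -3:-1/13*, -4:-1/12
[13] O move#2: -3:-1/10, -4:+1/9*
[9] X move#3: -3:-1/6*, -4:-1/5
[6] O move#4: -3:-1/3, -4:+1/2*
[2] end (terminal -1, X#5); searched 16 to 9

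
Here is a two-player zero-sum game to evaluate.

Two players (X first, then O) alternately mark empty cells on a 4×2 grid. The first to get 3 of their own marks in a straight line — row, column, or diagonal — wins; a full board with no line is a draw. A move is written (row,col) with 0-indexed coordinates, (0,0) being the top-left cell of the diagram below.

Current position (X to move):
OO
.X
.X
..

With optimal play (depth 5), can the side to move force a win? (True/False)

X winning at [OO/.X/.X/..]: True

p1 X@[OO/.X/.X/..]: (1,0)[OO/XX/.X/..]+0 (2,0)[OO/.X/XX/..]+0 (3,0)[OO/.X/.X/X.]+0 (3,1)[OO/.X/.X/.X]+1*
p2 O@[OO/.X/.X/.X] terminal -1; root [OO/.X/.X/..] d5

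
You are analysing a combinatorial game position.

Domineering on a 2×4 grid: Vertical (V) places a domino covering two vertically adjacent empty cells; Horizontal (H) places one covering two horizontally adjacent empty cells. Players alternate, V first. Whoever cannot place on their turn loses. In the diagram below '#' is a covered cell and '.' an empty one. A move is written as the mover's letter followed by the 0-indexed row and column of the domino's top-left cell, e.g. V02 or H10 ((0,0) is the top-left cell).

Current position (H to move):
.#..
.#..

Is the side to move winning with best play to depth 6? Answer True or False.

ply 1, H at .#../.#.. | H02=+1→.###/.#..*; H12=+1→.#../.###
ply 2, V at .###/.#.. | V00=-1→####/##..*
ply 3, H at ####/##.. | H12=+1→####/####*
ply 4: ####/#### is terminal -1 (V); from .#../.#.. depth 6

H winning at [.#../.#..]: True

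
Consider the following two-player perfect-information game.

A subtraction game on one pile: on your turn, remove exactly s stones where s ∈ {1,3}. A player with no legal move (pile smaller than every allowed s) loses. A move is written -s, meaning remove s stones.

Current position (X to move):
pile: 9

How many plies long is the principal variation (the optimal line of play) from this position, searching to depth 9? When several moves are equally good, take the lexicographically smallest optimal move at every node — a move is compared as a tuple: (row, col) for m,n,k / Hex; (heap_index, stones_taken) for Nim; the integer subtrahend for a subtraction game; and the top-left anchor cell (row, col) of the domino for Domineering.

[9] X move#1: -1:+1/8*, -3:+1/6
[8] O move#2: -1:-1/7*, -3:-1/5
[7] X move#3: -1:+1/6*, -3:+1/4
[6] O move#4: -1:-1/5*, -3:-1/3
[5] X move#5: -1:+1/4*, -3:+1/2
[4] O move#6: -1:-1/3*, -3:-1/1
[3] X move#7: -1:+1/2*, -3:+1/0
[2] O move#8: -1:-1/1*
[1] X move#9: -1:+1/0*
[0] end (terminal -1, O#10); searched 9 to 9

PV length from [9]: 9 plies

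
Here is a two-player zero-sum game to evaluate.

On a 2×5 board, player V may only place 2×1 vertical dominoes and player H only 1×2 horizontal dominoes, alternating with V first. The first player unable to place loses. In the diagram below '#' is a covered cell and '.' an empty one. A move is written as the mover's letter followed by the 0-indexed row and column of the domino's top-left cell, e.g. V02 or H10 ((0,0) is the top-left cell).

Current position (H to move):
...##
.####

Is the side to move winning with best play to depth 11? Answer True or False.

H winning at [...##/.####]: True

ply 1, H at ...##/.#### | H00=+1→##.##/.####*; H01=-1→.####/.####
ply 2: ##.##/.#### is terminal -1 (V); from ...##/.#### depth 11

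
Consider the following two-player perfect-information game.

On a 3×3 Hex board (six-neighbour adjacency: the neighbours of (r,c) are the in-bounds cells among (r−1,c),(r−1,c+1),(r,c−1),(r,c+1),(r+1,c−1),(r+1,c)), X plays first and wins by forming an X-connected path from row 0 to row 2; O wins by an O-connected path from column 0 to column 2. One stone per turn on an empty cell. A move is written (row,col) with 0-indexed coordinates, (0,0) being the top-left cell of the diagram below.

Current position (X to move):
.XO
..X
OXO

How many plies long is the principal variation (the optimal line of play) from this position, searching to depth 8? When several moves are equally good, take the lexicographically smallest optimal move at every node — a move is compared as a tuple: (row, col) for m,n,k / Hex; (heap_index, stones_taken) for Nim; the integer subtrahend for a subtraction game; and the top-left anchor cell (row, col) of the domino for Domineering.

p1 X@[.XO/..X/OXO]: (0,0)[XXO/..X/OXO]-1 (1,0)[.XO/X.X/OXO]-1 (1,1)[.XO/.XX/OXO]+1*
p2 O@[.XO/.XX/OXO] terminal -1; root [.XO/..X/OXO] d8

PV length from [.XO/..X/OXO]: 1 ply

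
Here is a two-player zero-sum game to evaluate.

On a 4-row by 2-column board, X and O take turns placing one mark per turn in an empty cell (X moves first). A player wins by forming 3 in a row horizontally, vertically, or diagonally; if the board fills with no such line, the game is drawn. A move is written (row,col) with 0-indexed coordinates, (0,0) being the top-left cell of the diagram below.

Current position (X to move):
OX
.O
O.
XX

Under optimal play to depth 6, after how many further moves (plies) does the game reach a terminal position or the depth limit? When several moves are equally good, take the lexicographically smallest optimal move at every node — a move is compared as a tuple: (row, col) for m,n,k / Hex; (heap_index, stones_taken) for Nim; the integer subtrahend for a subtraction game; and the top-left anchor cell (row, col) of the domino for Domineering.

ply 1, X at OX/.O/O./XX | (1,0)=+0→OX/XO/O./XX*; (2,1)=-1→OX/.O/OX/XX
ply 2, O at OX/XO/O./XX | (2,1)=+0→OX/XO/OO/XX*
ply 3: OX/XO/OO/XX is terminal +0 (X); from OX/.O/O./XX depth 6

PV length from [OX/.O/O./XX]: 2 plies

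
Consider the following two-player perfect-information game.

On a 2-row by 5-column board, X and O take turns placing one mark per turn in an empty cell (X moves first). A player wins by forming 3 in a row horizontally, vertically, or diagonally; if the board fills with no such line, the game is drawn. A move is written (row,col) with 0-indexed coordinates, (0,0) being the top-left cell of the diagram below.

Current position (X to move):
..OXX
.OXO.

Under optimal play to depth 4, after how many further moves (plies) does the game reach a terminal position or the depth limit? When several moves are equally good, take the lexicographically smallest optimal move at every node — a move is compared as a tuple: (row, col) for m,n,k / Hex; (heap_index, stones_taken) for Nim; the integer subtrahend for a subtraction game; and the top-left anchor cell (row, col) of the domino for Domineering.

PV length from [..OXX/.OXO.]: 4 plies

p1 X@[..OXX/.OXO.]: (0,0)[X.OXX/.OXO.]+0* (0,1)[.XOXX/.OXO.]+0 (1,0)[..OXX/XOXO.]+0 (1,4)[..OXX/.OXOX]+0
p2 O@[X.OXX/.OXO.]: (0,1)[XOOXX/.OXO.]+0* (1,0)[X.OXX/OOXO.]+0 (1,4)[X.OXX/.OXOO]+0
p3 X@[XOOXX/.OXO.]: (1,0)[XOOXX/XOXO.]+0* (1,4)[XOOXX/.OXOX]+0
p4 O@[XOOXX/XOXO.]: (1,4)[XOOXX/XOXOO]+0*
p5 X@[XOOXX/XOXOO] terminal +0; root [..OXX/.OXO.] d4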